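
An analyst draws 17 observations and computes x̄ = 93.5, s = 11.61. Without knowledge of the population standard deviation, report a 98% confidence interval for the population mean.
(86.23, 100.77)

t-interval (σ unknown):
df = n - 1 = 16
t* = 2.583 for 98% confidence

Margin of error = t* · s/√n = 2.583 · 11.61/√17 = 7.27

CI: (86.23, 100.77)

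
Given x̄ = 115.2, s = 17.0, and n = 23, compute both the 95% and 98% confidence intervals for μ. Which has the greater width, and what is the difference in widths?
98% CI is wider by 3.08

df = 22
95% CI: t* = 2.074, (107.85, 122.55), width = 2 · t* · s/√n = 14.70
98% CI: t* = 2.508, (106.31, 124.09), width = 2 · t* · s/√n = 17.78

The 98% CI is wider by 17.78 - 14.70 = 3.08.
Higher confidence requires a wider interval.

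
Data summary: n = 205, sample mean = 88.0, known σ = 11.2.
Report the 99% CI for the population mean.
(85.98, 90.02)

z-interval (σ known):
z* = 2.576 for 99% confidence

Margin of error = z* · σ/√n = 2.576 · 11.2/√205 = 2.02

CI: (88.0 - 2.02, 88.0 + 2.02) = (85.98, 90.02)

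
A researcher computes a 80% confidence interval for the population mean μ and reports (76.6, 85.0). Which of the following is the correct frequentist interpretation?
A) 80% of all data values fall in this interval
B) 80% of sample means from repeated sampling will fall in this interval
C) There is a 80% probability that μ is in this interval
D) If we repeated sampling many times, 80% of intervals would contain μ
D

A) Wrong — a CI is about the parameter μ, not individual data values.
B) Wrong — coverage applies to intervals containing μ, not to future x̄ values.
C) Wrong — μ is fixed; the randomness lives in the interval, not in μ.
D) Correct — this is the frequentist long-run coverage interpretation.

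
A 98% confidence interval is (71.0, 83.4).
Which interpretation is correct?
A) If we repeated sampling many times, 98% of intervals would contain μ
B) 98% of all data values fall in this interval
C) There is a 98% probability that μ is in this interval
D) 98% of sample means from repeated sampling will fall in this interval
A

A) Correct — this is the frequentist long-run coverage interpretation.
B) Wrong — a CI is about the parameter μ, not individual data values.
C) Wrong — μ is fixed; the randomness lives in the interval, not in μ.
D) Wrong — coverage applies to intervals containing μ, not to future x̄ values.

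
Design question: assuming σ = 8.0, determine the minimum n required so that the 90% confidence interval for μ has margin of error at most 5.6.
n ≥ 6

For margin E ≤ 5.6:
n ≥ (z* · σ / E)²
n ≥ (1.645 · 8.0 / 5.6)²
n ≥ 5.52

Minimum n = 6 (rounding up)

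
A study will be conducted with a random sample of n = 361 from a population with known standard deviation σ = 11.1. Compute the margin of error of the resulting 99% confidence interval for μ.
Margin of error = 1.50

Margin of error = z* · σ/√n
= 2.576 · 11.1/√361
= 2.576 · 11.1/19.0000
= 1.50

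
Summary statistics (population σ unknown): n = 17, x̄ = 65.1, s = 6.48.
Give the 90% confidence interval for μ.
(62.36, 67.84)

t-interval (σ unknown):
df = n - 1 = 16
t* = 1.746 for 90% confidence

Margin of error = t* · s/√n = 1.746 · 6.48/√17 = 2.74

CI: (62.36, 67.84)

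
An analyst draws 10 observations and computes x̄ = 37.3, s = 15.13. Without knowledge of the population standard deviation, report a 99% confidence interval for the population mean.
(21.75, 52.85)

t-interval (σ unknown):
df = n - 1 = 9
t* = 3.250 for 99% confidence

Margin of error = t* · s/√n = 3.250 · 15.13/√10 = 15.55

CI: (21.75, 52.85)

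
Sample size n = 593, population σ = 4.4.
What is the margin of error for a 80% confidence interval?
Margin of error = 0.23

Margin of error = z* · σ/√n
= 1.282 · 4.4/√593
= 1.282 · 4.4/24.3516
= 0.23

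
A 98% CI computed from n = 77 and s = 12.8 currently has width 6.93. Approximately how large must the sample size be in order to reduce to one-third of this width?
n ≈ 693

CI width ∝ 1/√n
To reduce width by factor 3, need √n to grow by 3 → need 3² = 9 times as many samples.

Current: n = 77, width = 6.93
New: n = 693, width ≈ 2.27

Width reduced by factor of 6.93/2.27 = 3.05.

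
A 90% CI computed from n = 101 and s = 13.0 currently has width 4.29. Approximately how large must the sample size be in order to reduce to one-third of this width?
n ≈ 909

CI width ∝ 1/√n
To reduce width by factor 3, need √n to grow by 3 → need 3² = 9 times as many samples.

Current: n = 101, width = 4.29
New: n = 909, width ≈ 1.42

Width reduced by factor of 4.29/1.42 = 3.02.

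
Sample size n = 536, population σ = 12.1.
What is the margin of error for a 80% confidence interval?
Margin of error = 0.67

Margin of error = z* · σ/√n
= 1.282 · 12.1/√536
= 1.282 · 12.1/23.1517
= 0.67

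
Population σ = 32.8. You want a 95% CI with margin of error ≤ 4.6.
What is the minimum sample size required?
n ≥ 196

For margin E ≤ 4.6:
n ≥ (z* · σ / E)²
n ≥ (1.960 · 32.8 / 4.6)²
n ≥ 195.32

Minimum n = 196 (rounding up)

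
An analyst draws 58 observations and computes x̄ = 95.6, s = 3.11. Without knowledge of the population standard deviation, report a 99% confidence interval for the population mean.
(94.51, 96.69)

t-interval (σ unknown):
df = n - 1 = 57
t* = 2.665 for 99% confidence

Margin of error = t* · s/√n = 2.665 · 3.11/√58 = 1.09

CI: (94.51, 96.69)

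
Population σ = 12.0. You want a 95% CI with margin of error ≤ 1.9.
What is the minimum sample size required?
n ≥ 154

For margin E ≤ 1.9:
n ≥ (z* · σ / E)²
n ≥ (1.960 · 12.0 / 1.9)²
n ≥ 153.24

Minimum n = 154 (rounding up)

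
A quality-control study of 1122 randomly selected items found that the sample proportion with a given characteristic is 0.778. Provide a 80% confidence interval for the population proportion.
(0.762, 0.794)

Proportion CI:
SE = √(p̂(1-p̂)/n) = √(0.778 · 0.222 / 1122) = 0.01241

z* = 1.282
Margin = z* · SE = 1.282 · 0.01241 = 0.0159

CI: 0.778 ± 0.0159 = (0.762, 0.794)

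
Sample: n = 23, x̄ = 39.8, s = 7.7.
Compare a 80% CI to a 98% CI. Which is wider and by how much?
98% CI is wider by 3.81

df = 22
80% CI: t* = 1.321, (37.68, 41.92), width = 2 · t* · s/√n = 4.24
98% CI: t* = 2.508, (35.77, 43.83), width = 2 · t* · s/√n = 8.05

The 98% CI is wider by 8.05 - 4.24 = 3.81.
Higher confidence requires a wider interval.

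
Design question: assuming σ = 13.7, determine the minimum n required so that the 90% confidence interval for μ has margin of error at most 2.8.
n ≥ 65

For margin E ≤ 2.8:
n ≥ (z* · σ / E)²
n ≥ (1.645 · 13.7 / 2.8)²
n ≥ 64.78

Minimum n = 65 (rounding up)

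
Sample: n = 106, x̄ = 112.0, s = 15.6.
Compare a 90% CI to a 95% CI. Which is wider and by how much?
95% CI is wider by 0.98

df = 105
90% CI: t* = 1.659, (109.49, 114.51), width = 2 · t* · s/√n = 5.03
95% CI: t* = 1.983, (109.00, 115.00), width = 2 · t* · s/√n = 6.01

The 95% CI is wider by 6.01 - 5.03 = 0.98.
Higher confidence requires a wider interval.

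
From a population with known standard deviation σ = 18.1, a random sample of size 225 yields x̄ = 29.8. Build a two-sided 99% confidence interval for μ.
(26.69, 32.91)

z-interval (σ known):
z* = 2.576 for 99% confidence

Margin of error = z* · σ/√n = 2.576 · 18.1/√225 = 3.11

CI: (29.8 - 3.11, 29.8 + 3.11) = (26.69, 32.91)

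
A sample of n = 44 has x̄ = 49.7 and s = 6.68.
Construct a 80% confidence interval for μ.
(48.39, 51.01)

t-interval (σ unknown):
df = n - 1 = 43
t* = 1.302 for 80% confidence

Margin of error = t* · s/√n = 1.302 · 6.68/√44 = 1.31

CI: (48.39, 51.01)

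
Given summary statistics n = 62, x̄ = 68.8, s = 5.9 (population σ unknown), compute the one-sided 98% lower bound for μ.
μ ≥ 67.23

Lower bound (one-sided):
t* = 2.099 (one-sided for 98%)
Lower bound = x̄ - t* · s/√n = 68.8 - 2.099 · 5.9/√62 = 67.23

We are 98% confident that μ ≥ 67.23.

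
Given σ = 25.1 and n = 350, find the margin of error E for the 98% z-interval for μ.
Margin of error = 3.12

Margin of error = z* · σ/√n
= 2.326 · 25.1/√350
= 2.326 · 25.1/18.7083
= 3.12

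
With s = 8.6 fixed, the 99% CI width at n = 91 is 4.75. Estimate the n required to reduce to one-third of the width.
n ≈ 819

CI width ∝ 1/√n
To reduce width by factor 3, need √n to grow by 3 → need 3² = 9 times as many samples.

Current: n = 91, width = 4.75
New: n = 819, width ≈ 1.55

Width reduced by factor of 4.75/1.55 = 3.06.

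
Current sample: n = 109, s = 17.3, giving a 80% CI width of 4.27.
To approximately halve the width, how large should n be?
n ≈ 436

CI width ∝ 1/√n
To reduce width by factor 2, need √n to grow by 2 → need 2² = 4 times as many samples.

Current: n = 109, width = 4.27
New: n = 436, width ≈ 2.13

Width reduced by factor of 4.27/2.13 = 2.00.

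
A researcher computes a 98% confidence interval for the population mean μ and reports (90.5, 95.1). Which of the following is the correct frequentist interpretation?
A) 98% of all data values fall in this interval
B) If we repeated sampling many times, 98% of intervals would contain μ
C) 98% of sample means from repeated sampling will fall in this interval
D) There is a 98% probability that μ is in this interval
B

A) Wrong — a CI is about the parameter μ, not individual data values.
B) Correct — this is the frequentist long-run coverage interpretation.
C) Wrong — coverage applies to intervals containing μ, not to future x̄ values.
D) Wrong — μ is fixed; the randomness lives in the interval, not in μ.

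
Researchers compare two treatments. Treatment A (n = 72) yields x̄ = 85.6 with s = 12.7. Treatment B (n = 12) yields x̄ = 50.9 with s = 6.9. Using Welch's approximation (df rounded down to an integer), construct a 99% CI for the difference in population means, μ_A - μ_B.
(27.76, 41.64)

Difference: x̄₁ - x̄₂ = 34.70
SE = √(s₁²/n₁ + s₂²/n₂) = √(12.7²/72 + 6.9²/12) = 2.4915
df = 25.66 → 25 (Welch–Satterthwaite, rounded down)
t* = 2.787

CI: 34.70 ± 2.787 · 2.4915 = 34.70 ± 6.94 = (27.76, 41.64)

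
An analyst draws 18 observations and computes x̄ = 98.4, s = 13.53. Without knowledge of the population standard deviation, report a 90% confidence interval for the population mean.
(92.85, 103.95)

t-interval (σ unknown):
df = n - 1 = 17
t* = 1.740 for 90% confidence

Margin of error = t* · s/√n = 1.740 · 13.53/√18 = 5.55

CI: (92.85, 103.95)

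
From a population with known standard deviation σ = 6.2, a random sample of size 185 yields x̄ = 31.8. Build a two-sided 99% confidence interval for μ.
(30.63, 32.97)

z-interval (σ known):
z* = 2.576 for 99% confidence

Margin of error = z* · σ/√n = 2.576 · 6.2/√185 = 1.17

CI: (31.8 - 1.17, 31.8 + 1.17) = (30.63, 32.97)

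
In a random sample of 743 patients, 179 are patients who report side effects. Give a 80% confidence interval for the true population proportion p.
(0.221, 0.261)

Proportion CI:
p̂ = 179/743 = 0.24092
SE = √(p̂(1-p̂)/n) = √(0.24092 · 0.75908 / 743) = 0.01569

z* = 1.282
Margin = z* · SE = 1.282 · 0.01569 = 0.0201

CI: 0.24092 ± 0.0201 = (0.221, 0.261)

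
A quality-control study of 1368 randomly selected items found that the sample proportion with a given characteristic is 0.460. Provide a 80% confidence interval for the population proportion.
(0.443, 0.477)

Proportion CI:
SE = √(p̂(1-p̂)/n) = √(0.460 · 0.540 / 1368) = 0.01348

z* = 1.282
Margin = z* · SE = 1.282 · 0.01348 = 0.0173

CI: 0.460 ± 0.0173 = (0.443, 0.477)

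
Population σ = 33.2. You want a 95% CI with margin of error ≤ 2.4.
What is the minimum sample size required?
n ≥ 736

For margin E ≤ 2.4:
n ≥ (z* · σ / E)²
n ≥ (1.960 · 33.2 / 2.4)²
n ≥ 735.13

Minimum n = 736 (rounding up)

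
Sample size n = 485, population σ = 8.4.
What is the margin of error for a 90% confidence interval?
Margin of error = 0.63

Margin of error = z* · σ/√n
= 1.645 · 8.4/√485
= 1.645 · 8.4/22.0227
= 0.63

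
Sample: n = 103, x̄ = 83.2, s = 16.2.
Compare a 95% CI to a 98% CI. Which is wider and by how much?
98% CI is wider by 1.21

df = 102
95% CI: t* = 1.983, (80.03, 86.37), width = 2 · t* · s/√n = 6.33
98% CI: t* = 2.363, (79.43, 86.97), width = 2 · t* · s/√n = 7.54

The 98% CI is wider by 7.54 - 6.33 = 1.21.
Higher confidence requires a wider interval.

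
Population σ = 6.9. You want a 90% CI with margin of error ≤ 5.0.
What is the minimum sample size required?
n ≥ 6

For margin E ≤ 5.0:
n ≥ (z* · σ / E)²
n ≥ (1.645 · 6.9 / 5.0)²
n ≥ 5.15

Minimum n = 6 (rounding up)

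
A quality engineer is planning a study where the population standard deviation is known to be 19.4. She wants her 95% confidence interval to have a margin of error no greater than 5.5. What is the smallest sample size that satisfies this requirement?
n ≥ 48

For margin E ≤ 5.5:
n ≥ (z* · σ / E)²
n ≥ (1.960 · 19.4 / 5.5)²
n ≥ 47.80

Minimum n = 48 (rounding up)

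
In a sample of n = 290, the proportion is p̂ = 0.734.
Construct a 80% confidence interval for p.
(0.701, 0.767)

Proportion CI:
SE = √(p̂(1-p̂)/n) = √(0.734 · 0.266 / 290) = 0.02595

z* = 1.282
Margin = z* · SE = 1.282 · 0.02595 = 0.0333

CI: 0.734 ± 0.0333 = (0.701, 0.767)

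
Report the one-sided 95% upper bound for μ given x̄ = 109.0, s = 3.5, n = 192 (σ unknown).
μ ≤ 109.42

Upper bound (one-sided):
t* = 1.653 (one-sided for 95%)
Upper bound = x̄ + t* · s/√n = 109.0 + 1.653 · 3.5/√192 = 109.42

We are 95% confident that μ ≤ 109.42.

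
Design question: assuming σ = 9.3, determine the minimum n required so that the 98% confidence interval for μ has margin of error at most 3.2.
n ≥ 46

For margin E ≤ 3.2:
n ≥ (z* · σ / E)²
n ≥ (2.326 · 9.3 / 3.2)²
n ≥ 45.70

Minimum n = 46 (rounding up)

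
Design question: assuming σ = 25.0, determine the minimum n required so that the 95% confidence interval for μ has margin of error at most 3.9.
n ≥ 158

For margin E ≤ 3.9:
n ≥ (z* · σ / E)²
n ≥ (1.960 · 25.0 / 3.9)²
n ≥ 157.86

Minimum n = 158 (rounding up)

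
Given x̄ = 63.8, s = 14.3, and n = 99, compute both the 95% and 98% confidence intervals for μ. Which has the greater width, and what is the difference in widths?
98% CI is wider by 1.10

df = 98
95% CI: t* = 1.984, (60.95, 66.65), width = 2 · t* · s/√n = 5.70
98% CI: t* = 2.365, (60.40, 67.20), width = 2 · t* · s/√n = 6.80

The 98% CI is wider by 6.80 - 5.70 = 1.10.
Higher confidence requires a wider interval.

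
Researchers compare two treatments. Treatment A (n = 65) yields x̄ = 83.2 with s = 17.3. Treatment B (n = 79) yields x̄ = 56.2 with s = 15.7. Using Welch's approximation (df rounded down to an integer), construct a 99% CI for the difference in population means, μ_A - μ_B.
(19.73, 34.27)

Difference: x̄₁ - x̄₂ = 27.00
SE = √(s₁²/n₁ + s₂²/n₂) = √(17.3²/65 + 15.7²/79) = 2.7793
df = 130.83 → 130 (Welch–Satterthwaite, rounded down)
t* = 2.614

CI: 27.00 ± 2.614 · 2.7793 = 27.00 ± 7.27 = (19.73, 34.27)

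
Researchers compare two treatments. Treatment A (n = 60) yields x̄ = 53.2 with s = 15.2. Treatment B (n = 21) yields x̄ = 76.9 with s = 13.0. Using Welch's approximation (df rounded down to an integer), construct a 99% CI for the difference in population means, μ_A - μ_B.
(-33.03, -14.37)

Difference: x̄₁ - x̄₂ = -23.70
SE = √(s₁²/n₁ + s₂²/n₂) = √(15.2²/60 + 13.0²/21) = 3.4494
df = 40.57 → 40 (Welch–Satterthwaite, rounded down)
t* = 2.704

CI: -23.70 ± 2.704 · 3.4494 = -23.70 ± 9.33 = (-33.03, -14.37)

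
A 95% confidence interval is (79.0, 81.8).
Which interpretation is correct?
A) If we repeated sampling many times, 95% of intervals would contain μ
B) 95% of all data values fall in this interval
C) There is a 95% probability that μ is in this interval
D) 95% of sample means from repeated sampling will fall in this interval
A

A) Correct — this is the frequentist long-run coverage interpretation.
B) Wrong — a CI is about the parameter μ, not individual data values.
C) Wrong — μ is fixed; the randomness lives in the interval, not in μ.
D) Wrong — coverage applies to intervals containing μ, not to future x̄ values.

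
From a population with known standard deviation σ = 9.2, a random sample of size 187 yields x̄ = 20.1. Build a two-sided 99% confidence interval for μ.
(18.37, 21.83)

z-interval (σ known):
z* = 2.576 for 99% confidence

Margin of error = z* · σ/√n = 2.576 · 9.2/√187 = 1.73

CI: (20.1 - 1.73, 20.1 + 1.73) = (18.37, 21.83)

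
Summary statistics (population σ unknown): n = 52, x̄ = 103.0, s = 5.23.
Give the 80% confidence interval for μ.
(102.06, 103.94)

t-interval (σ unknown):
df = n - 1 = 51
t* = 1.298 for 80% confidence

Margin of error = t* · s/√n = 1.298 · 5.23/√52 = 0.94

CI: (102.06, 103.94)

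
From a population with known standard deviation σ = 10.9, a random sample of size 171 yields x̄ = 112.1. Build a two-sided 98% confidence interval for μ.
(110.16, 114.04)

z-interval (σ known):
z* = 2.326 for 98% confidence

Margin of error = z* · σ/√n = 2.326 · 10.9/√171 = 1.94

CI: (112.1 - 1.94, 112.1 + 1.94) = (110.16, 114.04)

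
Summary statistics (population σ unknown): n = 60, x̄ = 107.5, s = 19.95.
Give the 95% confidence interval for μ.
(102.35, 112.65)

t-interval (σ unknown):
df = n - 1 = 59
t* = 2.001 for 95% confidence

Margin of error = t* · s/√n = 2.001 · 19.95/√60 = 5.15

CI: (102.35, 112.65)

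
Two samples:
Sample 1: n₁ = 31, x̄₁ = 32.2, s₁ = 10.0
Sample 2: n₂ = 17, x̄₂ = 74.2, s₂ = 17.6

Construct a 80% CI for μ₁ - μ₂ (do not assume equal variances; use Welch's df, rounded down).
(-48.13, -35.87)

Difference: x̄₁ - x̄₂ = -42.00
SE = √(s₁²/n₁ + s₂²/n₂) = √(10.0²/31 + 17.6²/17) = 4.6311
df = 21.80 → 21 (Welch–Satterthwaite, rounded down)
t* = 1.323

CI: -42.00 ± 1.323 · 4.6311 = -42.00 ± 6.13 = (-48.13, -35.87)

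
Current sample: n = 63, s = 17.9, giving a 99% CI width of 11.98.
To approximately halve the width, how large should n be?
n ≈ 252

CI width ∝ 1/√n
To reduce width by factor 2, need √n to grow by 2 → need 2² = 4 times as many samples.

Current: n = 63, width = 11.98
New: n = 252, width ≈ 5.85

Width reduced by factor of 11.98/5.85 = 2.05.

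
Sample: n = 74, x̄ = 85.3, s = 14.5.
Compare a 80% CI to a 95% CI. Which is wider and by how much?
95% CI is wider by 2.36

df = 73
80% CI: t* = 1.293, (83.12, 87.48), width = 2 · t* · s/√n = 4.36
95% CI: t* = 1.993, (81.94, 88.66), width = 2 · t* · s/√n = 6.72

The 95% CI is wider by 6.72 - 4.36 = 2.36.
Higher confidence requires a wider interval.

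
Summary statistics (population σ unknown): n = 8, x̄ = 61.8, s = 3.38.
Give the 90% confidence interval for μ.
(59.54, 64.06)

t-interval (σ unknown):
df = n - 1 = 7
t* = 1.895 for 90% confidence

Margin of error = t* · s/√n = 1.895 · 3.38/√8 = 2.26

CI: (59.54, 64.06)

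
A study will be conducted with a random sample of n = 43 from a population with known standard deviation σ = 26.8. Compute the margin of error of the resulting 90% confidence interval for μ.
Margin of error = 6.72

Margin of error = z* · σ/√n
= 1.645 · 26.8/√43
= 1.645 · 26.8/6.5574
= 6.72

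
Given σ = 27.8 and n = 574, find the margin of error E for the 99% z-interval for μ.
Margin of error = 2.99

Margin of error = z* · σ/√n
= 2.576 · 27.8/√574
= 2.576 · 27.8/23.9583
= 2.99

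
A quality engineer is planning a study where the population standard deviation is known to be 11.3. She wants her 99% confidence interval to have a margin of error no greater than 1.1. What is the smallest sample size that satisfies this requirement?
n ≥ 701

For margin E ≤ 1.1:
n ≥ (z* · σ / E)²
n ≥ (2.576 · 11.3 / 1.1)²
n ≥ 700.27

Minimum n = 701 (rounding up)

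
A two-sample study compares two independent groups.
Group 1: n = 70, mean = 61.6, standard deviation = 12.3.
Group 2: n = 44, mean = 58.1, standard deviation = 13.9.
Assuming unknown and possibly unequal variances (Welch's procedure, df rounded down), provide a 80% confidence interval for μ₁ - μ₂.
(0.19, 6.81)

Difference: x̄₁ - x̄₂ = 3.50
SE = √(s₁²/n₁ + s₂²/n₂) = √(12.3²/70 + 13.9²/44) = 2.5598
df = 83.19 → 83 (Welch–Satterthwaite, rounded down)
t* = 1.292

CI: 3.50 ± 1.292 · 2.5598 = 3.50 ± 3.31 = (0.19, 6.81)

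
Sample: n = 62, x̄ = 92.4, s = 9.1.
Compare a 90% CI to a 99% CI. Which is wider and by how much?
99% CI is wider by 2.29

df = 61
90% CI: t* = 1.670, (90.47, 94.33), width = 2 · t* · s/√n = 3.86
99% CI: t* = 2.659, (89.33, 95.47), width = 2 · t* · s/√n = 6.15

The 99% CI is wider by 6.15 - 3.86 = 2.29.
Higher confidence requires a wider interval.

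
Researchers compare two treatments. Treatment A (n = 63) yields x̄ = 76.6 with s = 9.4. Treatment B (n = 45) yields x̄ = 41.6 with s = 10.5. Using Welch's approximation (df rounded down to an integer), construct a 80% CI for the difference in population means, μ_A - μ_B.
(32.47, 37.53)

Difference: x̄₁ - x̄₂ = 35.00
SE = √(s₁²/n₁ + s₂²/n₂) = √(9.4²/63 + 10.5²/45) = 1.9628
df = 88.27 → 88 (Welch–Satterthwaite, rounded down)
t* = 1.291

CI: 35.00 ± 1.291 · 1.9628 = 35.00 ± 2.53 = (32.47, 37.53)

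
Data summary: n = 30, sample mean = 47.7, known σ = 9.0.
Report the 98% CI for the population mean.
(43.88, 51.52)

z-interval (σ known):
z* = 2.326 for 98% confidence

Margin of error = z* · σ/√n = 2.326 · 9.0/√30 = 3.82

CI: (47.7 - 3.82, 47.7 + 3.82) = (43.88, 51.52)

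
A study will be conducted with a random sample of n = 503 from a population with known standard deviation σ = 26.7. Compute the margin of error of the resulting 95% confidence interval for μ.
Margin of error = 2.33

Margin of error = z* · σ/√n
= 1.960 · 26.7/√503
= 1.960 · 26.7/22.4277
= 2.33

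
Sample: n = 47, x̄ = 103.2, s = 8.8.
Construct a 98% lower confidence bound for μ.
μ ≥ 100.49

Lower bound (one-sided):
t* = 2.114 (one-sided for 98%)
Lower bound = x̄ - t* · s/√n = 103.2 - 2.114 · 8.8/√47 = 100.49

We are 98% confident that μ ≥ 100.49.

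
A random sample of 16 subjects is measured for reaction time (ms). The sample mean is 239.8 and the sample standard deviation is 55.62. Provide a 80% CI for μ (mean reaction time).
(221.15, 258.45)

t-interval (σ unknown):
df = n - 1 = 15
t* = 1.341 for 80% confidence

Margin of error = t* · s/√n = 1.341 · 55.62/√16 = 18.65

CI: (221.15, 258.45)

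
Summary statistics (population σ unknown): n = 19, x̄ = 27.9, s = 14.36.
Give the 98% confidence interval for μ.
(19.49, 36.31)

t-interval (σ unknown):
df = n - 1 = 18
t* = 2.552 for 98% confidence

Margin of error = t* · s/√n = 2.552 · 14.36/√19 = 8.41

CI: (19.49, 36.31)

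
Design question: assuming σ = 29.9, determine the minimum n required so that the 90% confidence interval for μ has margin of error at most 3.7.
n ≥ 177

For margin E ≤ 3.7:
n ≥ (z* · σ / E)²
n ≥ (1.645 · 29.9 / 3.7)²
n ≥ 176.71

Minimum n = 177 (rounding up)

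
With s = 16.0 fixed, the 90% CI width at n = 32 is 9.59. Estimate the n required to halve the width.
n ≈ 128

CI width ∝ 1/√n
To reduce width by factor 2, need √n to grow by 2 → need 2² = 4 times as many samples.

Current: n = 32, width = 9.59
New: n = 128, width ≈ 4.69

Width reduced by factor of 9.59/4.69 = 2.04.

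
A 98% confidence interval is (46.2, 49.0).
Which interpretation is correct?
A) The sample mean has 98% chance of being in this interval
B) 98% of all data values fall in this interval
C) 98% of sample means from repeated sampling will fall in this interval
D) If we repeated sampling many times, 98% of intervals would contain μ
D

A) Wrong — x̄ is observed and sits in the interval by construction.
B) Wrong — a CI is about the parameter μ, not individual data values.
C) Wrong — coverage applies to intervals containing μ, not to future x̄ values.
D) Correct — this is the frequentist long-run coverage interpretation.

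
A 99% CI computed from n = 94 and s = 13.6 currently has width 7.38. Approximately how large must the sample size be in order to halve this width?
n ≈ 376

CI width ∝ 1/√n
To reduce width by factor 2, need √n to grow by 2 → need 2² = 4 times as many samples.

Current: n = 94, width = 7.38
New: n = 376, width ≈ 3.63

Width reduced by factor of 7.38/3.63 = 2.03.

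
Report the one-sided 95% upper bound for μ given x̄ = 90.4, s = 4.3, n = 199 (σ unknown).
μ ≤ 90.90

Upper bound (one-sided):
t* = 1.653 (one-sided for 95%)
Upper bound = x̄ + t* · s/√n = 90.4 + 1.653 · 4.3/√199 = 90.90

We are 95% confident that μ ≤ 90.90.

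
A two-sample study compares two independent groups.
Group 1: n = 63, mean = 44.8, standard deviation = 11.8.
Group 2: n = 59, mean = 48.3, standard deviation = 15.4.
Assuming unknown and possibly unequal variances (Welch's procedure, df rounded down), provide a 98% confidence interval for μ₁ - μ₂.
(-9.39, 2.39)

Difference: x̄₁ - x̄₂ = -3.50
SE = √(s₁²/n₁ + s₂²/n₂) = √(11.8²/63 + 15.4²/59) = 2.4960
df = 108.60 → 108 (Welch–Satterthwaite, rounded down)
t* = 2.361

CI: -3.50 ± 2.361 · 2.4960 = -3.50 ± 5.89 = (-9.39, 2.39)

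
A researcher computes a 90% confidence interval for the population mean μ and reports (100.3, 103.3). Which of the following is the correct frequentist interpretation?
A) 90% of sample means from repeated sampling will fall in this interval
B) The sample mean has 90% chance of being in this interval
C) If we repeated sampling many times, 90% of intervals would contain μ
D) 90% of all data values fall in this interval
C

A) Wrong — coverage applies to intervals containing μ, not to future x̄ values.
B) Wrong — x̄ is observed and sits in the interval by construction.
C) Correct — this is the frequentist long-run coverage interpretation.
D) Wrong — a CI is about the parameter μ, not individual data values.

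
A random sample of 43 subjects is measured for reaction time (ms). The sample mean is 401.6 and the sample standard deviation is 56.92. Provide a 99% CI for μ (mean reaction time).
(378.18, 425.02)

t-interval (σ unknown):
df = n - 1 = 42
t* = 2.698 for 99% confidence

Margin of error = t* · s/√n = 2.698 · 56.92/√43 = 23.42

CI: (378.18, 425.02)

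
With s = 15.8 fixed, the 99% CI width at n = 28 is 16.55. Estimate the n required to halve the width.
n ≈ 112

CI width ∝ 1/√n
To reduce width by factor 2, need √n to grow by 2 → need 2² = 4 times as many samples.

Current: n = 28, width = 16.55
New: n = 112, width ≈ 7.83

Width reduced by factor of 16.55/7.83 = 2.11.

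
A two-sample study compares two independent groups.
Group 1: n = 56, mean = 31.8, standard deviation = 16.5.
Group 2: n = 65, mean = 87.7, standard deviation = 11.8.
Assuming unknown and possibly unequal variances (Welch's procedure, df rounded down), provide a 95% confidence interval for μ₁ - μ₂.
(-61.15, -50.65)

Difference: x̄₁ - x̄₂ = -55.90
SE = √(s₁²/n₁ + s₂²/n₂) = √(16.5²/56 + 11.8²/65) = 2.6465
df = 97.83 → 97 (Welch–Satterthwaite, rounded down)
t* = 1.985

CI: -55.90 ± 1.985 · 2.6465 = -55.90 ± 5.25 = (-61.15, -50.65)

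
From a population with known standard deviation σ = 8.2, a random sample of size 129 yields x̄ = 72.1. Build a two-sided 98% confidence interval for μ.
(70.42, 73.78)

z-interval (σ known):
z* = 2.326 for 98% confidence

Margin of error = z* · σ/√n = 2.326 · 8.2/√129 = 1.68

CI: (72.1 - 1.68, 72.1 + 1.68) = (70.42, 73.78)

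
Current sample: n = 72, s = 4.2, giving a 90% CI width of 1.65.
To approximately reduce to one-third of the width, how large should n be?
n ≈ 648

CI width ∝ 1/√n
To reduce width by factor 3, need √n to grow by 3 → need 3² = 9 times as many samples.

Current: n = 72, width = 1.65
New: n = 648, width ≈ 0.54

Width reduced by factor of 1.65/0.54 = 3.06.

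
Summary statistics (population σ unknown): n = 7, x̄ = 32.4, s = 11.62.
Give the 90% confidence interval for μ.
(23.87, 40.93)

t-interval (σ unknown):
df = n - 1 = 6
t* = 1.943 for 90% confidence

Margin of error = t* · s/√n = 1.943 · 11.62/√7 = 8.53

CI: (23.87, 40.93)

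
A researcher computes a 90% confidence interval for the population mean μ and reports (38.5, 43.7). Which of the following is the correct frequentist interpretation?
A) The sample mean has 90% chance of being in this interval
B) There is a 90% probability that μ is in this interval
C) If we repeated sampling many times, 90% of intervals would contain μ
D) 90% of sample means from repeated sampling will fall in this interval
C

A) Wrong — x̄ is observed and sits in the interval by construction.
B) Wrong — μ is fixed; the randomness lives in the interval, not in μ.
C) Correct — this is the frequentist long-run coverage interpretation.
D) Wrong — coverage applies to intervals containing μ, not to future x̄ values.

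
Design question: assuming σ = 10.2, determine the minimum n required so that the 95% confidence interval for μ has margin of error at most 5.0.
n ≥ 16

For margin E ≤ 5.0:
n ≥ (z* · σ / E)²
n ≥ (1.960 · 10.2 / 5.0)²
n ≥ 15.99

Minimum n = 16 (rounding up)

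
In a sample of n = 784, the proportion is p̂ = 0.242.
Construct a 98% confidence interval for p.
(0.206, 0.278)

Proportion CI:
SE = √(p̂(1-p̂)/n) = √(0.242 · 0.758 / 784) = 0.01530

z* = 2.326
Margin = z* · SE = 2.326 · 0.01530 = 0.0356

CI: 0.242 ± 0.0356 = (0.206, 0.278)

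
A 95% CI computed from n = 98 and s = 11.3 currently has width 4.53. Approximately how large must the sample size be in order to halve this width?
n ≈ 392

CI width ∝ 1/√n
To reduce width by factor 2, need √n to grow by 2 → need 2² = 4 times as many samples.

Current: n = 98, width = 4.53
New: n = 392, width ≈ 2.24

Width reduced by factor of 4.53/2.24 = 2.02.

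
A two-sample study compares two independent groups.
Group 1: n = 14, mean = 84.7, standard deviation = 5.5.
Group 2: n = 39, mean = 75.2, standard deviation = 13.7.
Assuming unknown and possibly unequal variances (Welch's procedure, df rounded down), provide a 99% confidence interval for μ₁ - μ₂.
(2.43, 16.57)

Difference: x̄₁ - x̄₂ = 9.50
SE = √(s₁²/n₁ + s₂²/n₂) = √(5.5²/14 + 13.7²/39) = 2.6407
df = 50.20 → 50 (Welch–Satterthwaite, rounded down)
t* = 2.678

CI: 9.50 ± 2.678 · 2.6407 = 9.50 ± 7.07 = (2.43, 16.57)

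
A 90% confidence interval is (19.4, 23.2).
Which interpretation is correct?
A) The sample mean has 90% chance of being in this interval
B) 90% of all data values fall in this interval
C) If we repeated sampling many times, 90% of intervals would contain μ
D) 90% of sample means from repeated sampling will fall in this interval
C

A) Wrong — x̄ is observed and sits in the interval by construction.
B) Wrong — a CI is about the parameter μ, not individual data values.
C) Correct — this is the frequentist long-run coverage interpretation.
D) Wrong — coverage applies to intervals containing μ, not to future x̄ values.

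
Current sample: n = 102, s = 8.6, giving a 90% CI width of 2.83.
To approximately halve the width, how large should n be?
n ≈ 408

CI width ∝ 1/√n
To reduce width by factor 2, need √n to grow by 2 → need 2² = 4 times as many samples.

Current: n = 102, width = 2.83
New: n = 408, width ≈ 1.40

Width reduced by factor of 2.83/1.40 = 2.02.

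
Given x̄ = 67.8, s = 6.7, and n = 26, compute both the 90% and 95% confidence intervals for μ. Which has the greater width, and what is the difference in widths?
95% CI is wider by 0.92

df = 25
90% CI: t* = 1.708, (65.56, 70.04), width = 2 · t* · s/√n = 4.49
95% CI: t* = 2.060, (65.09, 70.51), width = 2 · t* · s/√n = 5.41

The 95% CI is wider by 5.41 - 4.49 = 0.92.
Higher confidence requires a wider interval.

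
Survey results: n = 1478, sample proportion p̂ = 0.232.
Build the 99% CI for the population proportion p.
(0.204, 0.260)

Proportion CI:
SE = √(p̂(1-p̂)/n) = √(0.232 · 0.768 / 1478) = 0.01098

z* = 2.576
Margin = z* · SE = 2.576 · 0.01098 = 0.0283

CI: 0.232 ± 0.0283 = (0.204, 0.260)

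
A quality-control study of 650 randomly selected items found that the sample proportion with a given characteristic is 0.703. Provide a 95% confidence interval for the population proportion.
(0.668, 0.738)

Proportion CI:
SE = √(p̂(1-p̂)/n) = √(0.703 · 0.297 / 650) = 0.01792

z* = 1.960
Margin = z* · SE = 1.960 · 0.01792 = 0.0351

CI: 0.703 ± 0.0351 = (0.668, 0.738)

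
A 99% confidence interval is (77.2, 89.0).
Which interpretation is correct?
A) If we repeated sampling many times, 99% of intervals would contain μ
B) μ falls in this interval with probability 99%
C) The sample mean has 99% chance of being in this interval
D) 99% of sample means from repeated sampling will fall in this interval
A

A) Correct — this is the frequentist long-run coverage interpretation.
B) Wrong — μ is fixed; the randomness lives in the interval, not in μ.
C) Wrong — x̄ is observed and sits in the interval by construction.
D) Wrong — coverage applies to intervals containing μ, not to future x̄ values.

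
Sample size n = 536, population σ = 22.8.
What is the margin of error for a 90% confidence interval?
Margin of error = 1.62

Margin of error = z* · σ/√n
= 1.645 · 22.8/√536
= 1.645 · 22.8/23.1517
= 1.62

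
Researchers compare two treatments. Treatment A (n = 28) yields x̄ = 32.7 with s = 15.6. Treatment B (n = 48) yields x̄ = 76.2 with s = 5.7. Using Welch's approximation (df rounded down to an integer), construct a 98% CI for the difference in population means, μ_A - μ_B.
(-51.01, -35.99)

Difference: x̄₁ - x̄₂ = -43.50
SE = √(s₁²/n₁ + s₂²/n₂) = √(15.6²/28 + 5.7²/48) = 3.0608
df = 31.26 → 31 (Welch–Satterthwaite, rounded down)
t* = 2.453

CI: -43.50 ± 2.453 · 3.0608 = -43.50 ± 7.51 = (-51.01, -35.99)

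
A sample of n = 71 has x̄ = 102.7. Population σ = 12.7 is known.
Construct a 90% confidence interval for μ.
(100.22, 105.18)

z-interval (σ known):
z* = 1.645 for 90% confidence

Margin of error = z* · σ/√n = 1.645 · 12.7/√71 = 2.48

CI: (102.7 - 2.48, 102.7 + 2.48) = (100.22, 105.18)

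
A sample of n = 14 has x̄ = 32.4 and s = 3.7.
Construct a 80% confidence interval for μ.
(31.07, 33.73)

t-interval (σ unknown):
df = n - 1 = 13
t* = 1.350 for 80% confidence

Margin of error = t* · s/√n = 1.350 · 3.7/√14 = 1.33

CI: (31.07, 33.73)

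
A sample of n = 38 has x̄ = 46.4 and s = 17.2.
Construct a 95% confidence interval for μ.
(40.75, 52.05)

t-interval (σ unknown):
df = n - 1 = 37
t* = 2.026 for 95% confidence

Margin of error = t* · s/√n = 2.026 · 17.2/√38 = 5.65

CI: (40.75, 52.05)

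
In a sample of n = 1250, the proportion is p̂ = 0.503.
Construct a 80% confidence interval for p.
(0.485, 0.521)

Proportion CI:
SE = √(p̂(1-p̂)/n) = √(0.503 · 0.497 / 1250) = 0.01414

z* = 1.282
Margin = z* · SE = 1.282 · 0.01414 = 0.0181

CI: 0.503 ± 0.0181 = (0.485, 0.521)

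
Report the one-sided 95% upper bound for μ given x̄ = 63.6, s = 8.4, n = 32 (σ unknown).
μ ≤ 66.12

Upper bound (one-sided):
t* = 1.696 (one-sided for 95%)
Upper bound = x̄ + t* · s/√n = 63.6 + 1.696 · 8.4/√32 = 66.12

We are 95% confident that μ ≤ 66.12.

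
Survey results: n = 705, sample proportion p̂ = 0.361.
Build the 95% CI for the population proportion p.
(0.326, 0.396)

Proportion CI:
SE = √(p̂(1-p̂)/n) = √(0.361 · 0.639 / 705) = 0.01809

z* = 1.960
Margin = z* · SE = 1.960 · 0.01809 = 0.0355

CI: 0.361 ± 0.0355 = (0.326, 0.396)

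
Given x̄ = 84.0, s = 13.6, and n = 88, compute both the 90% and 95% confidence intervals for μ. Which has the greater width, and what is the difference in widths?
95% CI is wider by 0.94

df = 87
90% CI: t* = 1.663, (81.59, 86.41), width = 2 · t* · s/√n = 4.82
95% CI: t* = 1.988, (81.12, 86.88), width = 2 · t* · s/√n = 5.76

The 95% CI is wider by 5.76 - 4.82 = 0.94.
Higher confidence requires a wider interval.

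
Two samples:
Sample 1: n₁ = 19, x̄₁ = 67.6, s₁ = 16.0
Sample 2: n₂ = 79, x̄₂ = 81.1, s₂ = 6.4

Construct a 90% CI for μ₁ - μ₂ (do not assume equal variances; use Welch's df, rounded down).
(-19.97, -7.03)

Difference: x̄₁ - x̄₂ = -13.50
SE = √(s₁²/n₁ + s₂²/n₂) = √(16.0²/19 + 6.4²/79) = 3.7406
df = 19.41 → 19 (Welch–Satterthwaite, rounded down)
t* = 1.729

CI: -13.50 ± 1.729 · 3.7406 = -13.50 ± 6.47 = (-19.97, -7.03)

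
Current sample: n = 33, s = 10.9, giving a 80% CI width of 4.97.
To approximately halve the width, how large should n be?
n ≈ 132

CI width ∝ 1/√n
To reduce width by factor 2, need √n to grow by 2 → need 2² = 4 times as many samples.

Current: n = 33, width = 4.97
New: n = 132, width ≈ 2.44

Width reduced by factor of 4.97/2.44 = 2.04.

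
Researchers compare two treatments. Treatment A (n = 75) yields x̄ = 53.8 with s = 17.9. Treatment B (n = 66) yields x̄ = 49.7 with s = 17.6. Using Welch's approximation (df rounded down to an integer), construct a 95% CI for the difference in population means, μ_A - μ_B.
(-1.82, 10.02)

Difference: x̄₁ - x̄₂ = 4.10
SE = √(s₁²/n₁ + s₂²/n₂) = √(17.9²/75 + 17.6²/66) = 2.9942
df = 137.28 → 137 (Welch–Satterthwaite, rounded down)
t* = 1.977

CI: 4.10 ± 1.977 · 2.9942 = 4.10 ± 5.92 = (-1.82, 10.02)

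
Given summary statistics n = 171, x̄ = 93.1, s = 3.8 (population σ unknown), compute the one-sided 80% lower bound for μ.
μ ≥ 92.85

Lower bound (one-sided):
t* = 0.844 (one-sided for 80%)
Lower bound = x̄ - t* · s/√n = 93.1 - 0.844 · 3.8/√171 = 92.85

We are 80% confident that μ ≥ 92.85.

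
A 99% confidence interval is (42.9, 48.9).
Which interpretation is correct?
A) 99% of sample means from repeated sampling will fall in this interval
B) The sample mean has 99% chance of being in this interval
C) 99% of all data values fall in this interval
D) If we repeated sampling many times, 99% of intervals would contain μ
D

A) Wrong — coverage applies to intervals containing μ, not to future x̄ values.
B) Wrong — x̄ is observed and sits in the interval by construction.
C) Wrong — a CI is about the parameter μ, not individual data values.
D) Correct — this is the frequentist long-run coverage interpretation.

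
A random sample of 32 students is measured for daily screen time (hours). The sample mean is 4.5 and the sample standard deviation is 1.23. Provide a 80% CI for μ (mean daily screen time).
(4.22, 4.78)

t-interval (σ unknown):
df = n - 1 = 31
t* = 1.309 for 80% confidence

Margin of error = t* · s/√n = 1.309 · 1.23/√32 = 0.28

CI: (4.22, 4.78)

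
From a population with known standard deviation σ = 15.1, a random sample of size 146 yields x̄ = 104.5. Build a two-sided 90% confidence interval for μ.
(102.44, 106.56)

z-interval (σ known):
z* = 1.645 for 90% confidence

Margin of error = z* · σ/√n = 1.645 · 15.1/√146 = 2.06

CI: (104.5 - 2.06, 104.5 + 2.06) = (102.44, 106.56)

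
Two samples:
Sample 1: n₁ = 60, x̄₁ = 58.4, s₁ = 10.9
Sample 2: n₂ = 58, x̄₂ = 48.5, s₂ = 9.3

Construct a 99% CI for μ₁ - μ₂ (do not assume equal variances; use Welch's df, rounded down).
(5.02, 14.78)

Difference: x̄₁ - x̄₂ = 9.90
SE = √(s₁²/n₁ + s₂²/n₂) = √(10.9²/60 + 9.3²/58) = 1.8632
df = 114.25 → 114 (Welch–Satterthwaite, rounded down)
t* = 2.620

CI: 9.90 ± 2.620 · 1.8632 = 9.90 ± 4.88 = (5.02, 14.78)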